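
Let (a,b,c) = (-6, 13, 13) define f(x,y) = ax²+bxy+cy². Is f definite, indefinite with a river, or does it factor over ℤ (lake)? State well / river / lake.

D = b²−4ac = 13² − 4·(-6)·13 = 481
D > 0 non-square ⇒ indefinite ⇒ periodic river

river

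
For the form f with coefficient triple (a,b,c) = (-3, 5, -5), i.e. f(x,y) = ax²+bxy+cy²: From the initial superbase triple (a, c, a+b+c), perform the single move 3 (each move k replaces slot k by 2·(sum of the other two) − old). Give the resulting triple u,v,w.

start (-3,-5,-3) = (f(1,0),f(0,1),f(1,1))
replace slot 3: 2·((-3)+(-5)) − (-3) = -13 → (-3,-5,-13)

-3,-5,-13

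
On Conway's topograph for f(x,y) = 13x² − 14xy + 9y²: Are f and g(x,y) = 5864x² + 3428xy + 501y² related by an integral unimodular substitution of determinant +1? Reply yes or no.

D₁ = -272, D₂ = -272
f: translate: b→12 (≡-14 mod 26), so (13,-14,9)→(13,12,8)
f: flip: (13,12,8)→(8,-12,13)
f: translate: b→4 (≡-12 mod 16), so (8,-12,13)→(8,4,9)
f: reduced (well bottom): (8,4,9) with a≤c, −a<b≤a
g: flip: (5864,3428,501)→(501,-3428,5864)
g: translate: b→-422 (≡-3428 mod 1002), so (501,-3428,5864)→(501,-422,89)
g: flip: (501,-422,89)→(89,422,501)
g: translate: b→66 (≡422 mod 178), so (89,422,501)→(89,66,13)
g: flip: (89,66,13)→(13,-66,89)
g: translate: b→12 (≡-66 mod 26), so (13,-66,89)→(13,12,8)
g: flip: (13,12,8)→(8,-12,13)
g: translate: b→4 (≡-12 mod 16), so (8,-12,13)→(8,4,9)
g: reduced (well bottom): (8,4,9) with a≤c, −a<b≤a
reduced forms (8, 4, 9) vs (8, 4, 9) ⇒ equivalent

yes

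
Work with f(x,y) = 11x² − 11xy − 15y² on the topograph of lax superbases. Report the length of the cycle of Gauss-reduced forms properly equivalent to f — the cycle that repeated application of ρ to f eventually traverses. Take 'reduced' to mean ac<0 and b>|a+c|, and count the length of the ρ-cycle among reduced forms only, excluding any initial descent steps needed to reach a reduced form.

D = 781, ⌊√D⌋ = 27
descent: ρ → (-15,11,11)  [lands on river]
river: ρ → (11,11,-15)
river: ρ → (-15,19,7)
river: ρ → (7,23,-9)
river: ρ → (-9,13,17)
river: ρ → (17,21,-5)
river: ρ → (-5,19,21)
river: ρ → (21,23,-3)
river: ρ → (-3,25,13)
river: ρ → (13,27,-1)
river: ρ → (-1,27,13)
river: ρ → (13,25,-3)
river: ρ → (-3,23,21)
river: ρ → (21,19,-5)
river: ρ → (-5,21,17)
river: ρ → (17,13,-9)
river: ρ → (-9,23,7)
river: ρ → (7,19,-15)
ρ-cycle length = 18 (tail of 1 descent step not counted)

18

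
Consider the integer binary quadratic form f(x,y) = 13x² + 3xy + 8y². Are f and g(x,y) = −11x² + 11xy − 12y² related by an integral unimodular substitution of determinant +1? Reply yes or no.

D₁ = -407, D₂ = -407
f: flip: (13,3,8)→(8,-3,13)
f: reduced (well bottom): (8,-3,13) with a≤c, −a<b≤a
g is negative-definite; reduce −g:
−g: translate: b→11 (≡-11 mod 22), so (11,-11,12)→(11,11,12)
−g: reduced (well bottom): (11,11,12) with a≤c, −a<b≤a
flip sign back: reduced form of g is (-11,-11,-12)
reduced forms (8, -3, 13) vs (-11, -11, -12) ⇒ inequivalent

no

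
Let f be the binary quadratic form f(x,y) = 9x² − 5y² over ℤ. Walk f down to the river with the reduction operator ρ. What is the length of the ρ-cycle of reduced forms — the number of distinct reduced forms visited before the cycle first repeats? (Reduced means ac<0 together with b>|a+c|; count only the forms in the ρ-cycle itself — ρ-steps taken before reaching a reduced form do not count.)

D = 180, ⌊√D⌋ = 13
descent: ρ → (-5,10,4)  [lands on river]
river: ρ → (4,6,-9)
river: ρ → (-9,12,1)
river: ρ → (1,12,-9)
river: ρ → (-9,6,4)
river: ρ → (4,10,-5)
ρ-cycle length = 6 (tail of 1 descent step not counted)

6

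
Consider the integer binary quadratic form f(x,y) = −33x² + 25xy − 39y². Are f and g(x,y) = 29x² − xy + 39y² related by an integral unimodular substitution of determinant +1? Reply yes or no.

D₁ = -4523, D₂ = -4523
f is negative-definite; reduce −f:
−f: reduced (well bottom): (33,-25,39) with a≤c, −a<b≤a
flip sign back: reduced form of f is (-33,25,-39)
g: reduced (well bottom): (29,-1,39) with a≤c, −a<b≤a
reduced forms (-33, 25, -39) vs (29, -1, 39) ⇒ inequivalent

no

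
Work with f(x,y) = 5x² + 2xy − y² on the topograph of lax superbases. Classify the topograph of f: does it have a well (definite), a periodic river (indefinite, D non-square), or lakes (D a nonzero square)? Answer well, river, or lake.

D = b²−4ac = 2² − 4·5·(-1) = 24
D > 0 non-square ⇒ indefinite ⇒ periodic river

river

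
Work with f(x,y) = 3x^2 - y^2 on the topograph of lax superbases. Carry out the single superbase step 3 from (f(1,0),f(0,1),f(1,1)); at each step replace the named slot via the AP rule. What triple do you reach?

start (3,-1,2) = (f(1,0),f(0,1),f(1,1))
replace slot 3: 2·(3+(-1)) − 2 = 2 → (3,-1,2)

3,-1,2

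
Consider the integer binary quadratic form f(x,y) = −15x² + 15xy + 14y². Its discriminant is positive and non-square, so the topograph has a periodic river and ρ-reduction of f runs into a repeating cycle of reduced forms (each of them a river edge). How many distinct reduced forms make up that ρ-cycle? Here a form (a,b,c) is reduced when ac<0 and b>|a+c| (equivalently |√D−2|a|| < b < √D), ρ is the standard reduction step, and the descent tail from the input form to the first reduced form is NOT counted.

D = 1065, ⌊√D⌋ = 32
river: ρ → (14,13,-16)
river: ρ → (-16,19,11)
river: ρ → (11,25,-10)
river: ρ → (-10,15,21)
river: ρ → (21,27,-4)
river: ρ → (-4,29,14)
river: ρ → (14,27,-6)
river: ρ → (-6,21,26)
river: ρ → (26,31,-1)
river: ρ → (-1,31,26)
river: ρ → (26,21,-6)
river: ρ → (-6,27,14)
river: ρ → (14,29,-4)
river: ρ → (-4,27,21)
river: ρ → (21,15,-10)
river: ρ → (-10,25,11)
river: ρ → (11,19,-16)
river: ρ → (-16,13,14)
river: ρ → (14,15,-15)
river: ρ → (-15,15,14)
ρ-cycle length = 20 (tail of 0 descent steps not counted)

20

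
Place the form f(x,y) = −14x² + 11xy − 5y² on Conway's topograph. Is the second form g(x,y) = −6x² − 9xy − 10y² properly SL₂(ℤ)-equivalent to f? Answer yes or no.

D₁ = -159, D₂ = -159
f is negative-definite; reduce −f:
−f: flip: (14,-11,5)→(5,11,14)
−f: translate: b→1 (≡11 mod 10), so (5,11,14)→(5,1,8)
−f: reduced (well bottom): (5,1,8) with a≤c, −a<b≤a
flip sign back: reduced form of f is (-5,-1,-8)
g is negative-definite; reduce −g:
−g: translate: b→-3 (≡9 mod 12), so (6,9,10)→(6,-3,7)
−g: reduced (well bottom): (6,-3,7) with a≤c, −a<b≤a
flip sign back: reduced form of g is (-6,3,-7)
reduced forms (-5, -1, -8) vs (-6, 3, -7) ⇒ inequivalent

no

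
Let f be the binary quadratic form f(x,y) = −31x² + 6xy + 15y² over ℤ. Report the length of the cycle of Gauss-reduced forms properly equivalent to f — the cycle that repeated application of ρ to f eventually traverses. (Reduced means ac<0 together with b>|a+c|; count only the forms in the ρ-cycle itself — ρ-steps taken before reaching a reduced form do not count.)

D = 1896, ⌊√D⌋ = 43
descent: ρ → (15,24,-22)  [lands on river]
river: ρ → (-22,20,17)
river: ρ → (17,14,-25)
river: ρ → (-25,36,6)
river: ρ → (6,36,-25)
river: ρ → (-25,14,17)
river: ρ → (17,20,-22)
river: ρ → (-22,24,15)
river: ρ → (15,36,-10)
river: ρ → (-10,24,33)
river: ρ → (33,42,-1)
river: ρ → (-1,42,33)
river: ρ → (33,24,-10)
river: ρ → (-10,36,15)
ρ-cycle length = 14 (tail of 1 descent step not counted)

14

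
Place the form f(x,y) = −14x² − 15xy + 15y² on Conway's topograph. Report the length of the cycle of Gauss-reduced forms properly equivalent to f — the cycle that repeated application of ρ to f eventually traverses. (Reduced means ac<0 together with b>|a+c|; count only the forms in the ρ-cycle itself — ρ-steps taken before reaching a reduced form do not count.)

D = 1065, ⌊√D⌋ = 32
descent: ρ → (15,15,-14)  [lands on river]
river: ρ → (-14,13,16)
river: ρ → (16,19,-11)
river: ρ → (-11,25,10)
river: ρ → (10,15,-21)
river: ρ → (-21,27,4)
river: ρ → (4,29,-14)
river: ρ → (-14,27,6)
river: ρ → (6,21,-26)
river: ρ → (-26,31,1)
river: ρ → (1,31,-26)
river: ρ → (-26,21,6)
river: ρ → (6,27,-14)
river: ρ → (-14,29,4)
river: ρ → (4,27,-21)
river: ρ → (-21,15,10)
river: ρ → (10,25,-11)
river: ρ → (-11,19,16)
river: ρ → (16,13,-14)
river: ρ → (-14,15,15)
ρ-cycle length = 20 (tail of 1 descent step not counted)

20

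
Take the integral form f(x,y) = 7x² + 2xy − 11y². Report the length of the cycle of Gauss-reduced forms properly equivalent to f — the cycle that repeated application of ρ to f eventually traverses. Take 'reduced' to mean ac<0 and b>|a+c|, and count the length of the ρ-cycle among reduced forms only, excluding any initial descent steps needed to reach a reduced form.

D = 312, ⌊√D⌋ = 17
descent: ρ → (-11,-2,7)
descent: ρ → (7,16,-2)  [lands on river]
river: ρ → (-2,16,7)
river: ρ → (7,12,-6)
river: ρ → (-6,12,7)
ρ-cycle length = 4 (tail of 2 descent steps not counted)

4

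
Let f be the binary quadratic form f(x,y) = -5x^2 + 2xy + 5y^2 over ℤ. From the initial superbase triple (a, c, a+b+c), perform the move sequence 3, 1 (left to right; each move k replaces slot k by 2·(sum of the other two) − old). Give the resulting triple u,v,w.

start (-5,5,2) = (f(1,0),f(0,1),f(1,1))
replace slot 3: 2·((-5)+5) − 2 = -2 → (-5,5,-2)
replace slot 1: 2·(5+(-2)) − (-5) = 11 → (11,5,-2)

11,5,-2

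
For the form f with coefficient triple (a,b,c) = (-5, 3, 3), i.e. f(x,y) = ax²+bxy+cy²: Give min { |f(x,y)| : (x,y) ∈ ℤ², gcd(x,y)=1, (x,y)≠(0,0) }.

river: ρ → (3,3,-5)
river: ρ → (-5,7,1)
river: ρ → (1,7,-5)
river: ρ → (-5,3,3)
closes: descent 0, river 4
min |a| on river = 1

1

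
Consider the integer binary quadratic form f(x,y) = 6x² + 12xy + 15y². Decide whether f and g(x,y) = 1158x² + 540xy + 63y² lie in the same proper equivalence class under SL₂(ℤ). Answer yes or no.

D₁ = -216, D₂ = -216
f: translate: b→0 (≡12 mod 12), so (6,12,15)→(6,0,9)
f: reduced (well bottom): (6,0,9) with a≤c, −a<b≤a
g: flip: (1158,540,63)→(63,-540,1158)
g: translate: b→-36 (≡-540 mod 126), so (63,-540,1158)→(63,-36,6)
g: flip: (63,-36,6)→(6,36,63)
g: translate: b→0 (≡36 mod 12), so (6,36,63)→(6,0,9)
g: reduced (well bottom): (6,0,9) with a≤c, −a<b≤a
reduced forms (6, 0, 9) vs (6, 0, 9) ⇒ equivalent

yes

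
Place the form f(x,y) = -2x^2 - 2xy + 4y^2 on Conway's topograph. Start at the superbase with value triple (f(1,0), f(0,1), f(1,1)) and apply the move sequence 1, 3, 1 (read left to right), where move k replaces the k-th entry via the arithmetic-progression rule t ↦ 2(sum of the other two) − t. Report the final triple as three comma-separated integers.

start (-2,4,0) = (f(1,0),f(0,1),f(1,1))
replace slot 1: 2·(4+0) − (-2) = 10 → (10,4,0)
replace slot 3: 2·(10+4) − 0 = 28 → (10,4,28)
replace slot 1: 2·(4+28) − 10 = 54 → (54,4,28)

54,4,28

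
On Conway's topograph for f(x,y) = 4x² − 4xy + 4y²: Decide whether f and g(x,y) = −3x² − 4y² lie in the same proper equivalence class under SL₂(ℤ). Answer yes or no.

D₁ = -48, D₂ = -48
f: translate: b→4 (≡-4 mod 8), so (4,-4,4)→(4,4,4)
f: reduced (well bottom): (4,4,4) with a≤c, −a<b≤a
g is negative-definite; reduce −g:
−g: reduced (well bottom): (3,0,4) with a≤c, −a<b≤a
flip sign back: reduced form of g is (-3,0,-4)
reduced forms (4, 4, 4) vs (-3, 0, -4) ⇒ inequivalent

no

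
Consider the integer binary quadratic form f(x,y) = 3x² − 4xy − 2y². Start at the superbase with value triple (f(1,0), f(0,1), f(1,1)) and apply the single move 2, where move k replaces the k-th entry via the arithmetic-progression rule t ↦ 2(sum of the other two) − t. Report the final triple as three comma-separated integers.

start (3,-2,-3) = (f(1,0),f(0,1),f(1,1))
replace slot 2: 2·(3+(-3)) − (-2) = 2 → (3,2,-3)

3,2,-3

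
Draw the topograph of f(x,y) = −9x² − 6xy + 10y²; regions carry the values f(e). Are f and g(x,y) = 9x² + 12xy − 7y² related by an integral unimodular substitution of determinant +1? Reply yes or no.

D₁ = 396, D₂ = 396
river cycle of f (length 4): (10, 6, -9), (-9, 12, 7), (7, 16, -5), (-5, 14, 10)
river cycle of g (length 4): (-7, 16, 5), (5, 14, -10), (-10, 6, 9), (9, 12, -7)
cycles differ ⇒ inequivalent

no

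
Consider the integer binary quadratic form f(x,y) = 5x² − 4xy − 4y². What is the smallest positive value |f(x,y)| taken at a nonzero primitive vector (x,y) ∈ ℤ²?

descent: ρ → (-4,4,5)  [lands on river]
river: ρ → (5,6,-3)
river: ρ → (-3,6,5)
river: ρ → (5,4,-4)
closes: descent 1, river 4
min |a| on river = 3

3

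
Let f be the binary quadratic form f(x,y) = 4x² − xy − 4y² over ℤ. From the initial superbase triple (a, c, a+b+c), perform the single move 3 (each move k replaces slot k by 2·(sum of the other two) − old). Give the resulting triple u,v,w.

start (4,-4,-1) = (f(1,0),f(0,1),f(1,1))
replace slot 3: 2·(4+(-4)) − (-1) = 1 → (4,-4,1)

4,-4,1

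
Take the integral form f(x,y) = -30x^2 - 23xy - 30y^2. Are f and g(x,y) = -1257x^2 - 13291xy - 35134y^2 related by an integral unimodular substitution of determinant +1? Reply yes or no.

D₁ = -3071, D₂ = -3071
f is negative-definite; reduce −f:
−f: reduced (well bottom): (30,23,30) with a≤c, −a<b≤a
flip sign back: reduced form of f is (-30,-23,-30)
g is negative-definite; reduce −g:
−g: translate: b→721 (≡13291 mod 2514), so (1257,13291,35134)→(1257,721,104)
−g: flip: (1257,721,104)→(104,-721,1257)
−g: translate: b→-97 (≡-721 mod 208), so (104,-721,1257)→(104,-97,30)
−g: flip: (104,-97,30)→(30,97,104)
−g: translate: b→-23 (≡97 mod 60), so (30,97,104)→(30,-23,30)
−g: flip: (30,-23,30)→(30,23,30)
−g: reduced (well bottom): (30,23,30) with a≤c, −a<b≤a
flip sign back: reduced form of g is (-30,-23,-30)
reduced forms (-30, -23, -30) vs (-30, -23, -30) ⇒ equivalent

yes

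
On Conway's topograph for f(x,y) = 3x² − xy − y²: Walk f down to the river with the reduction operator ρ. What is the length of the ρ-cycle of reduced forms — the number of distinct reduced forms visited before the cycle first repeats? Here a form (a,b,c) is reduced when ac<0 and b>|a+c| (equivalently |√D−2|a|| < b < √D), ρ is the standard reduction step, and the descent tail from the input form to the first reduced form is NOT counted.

D = 13, ⌊√D⌋ = 3
descent: ρ → (-1,3,1)  [lands on river]
river: ρ → (1,3,-1)
ρ-cycle length = 2 (tail of 1 descent step not counted)

2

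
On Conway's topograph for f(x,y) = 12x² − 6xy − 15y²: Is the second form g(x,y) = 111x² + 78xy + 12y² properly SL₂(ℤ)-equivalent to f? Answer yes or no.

D₁ = 756, D₂ = 756
river cycle of f (length 6): (-15, 6, 12), (12, 18, -9), (-9, 18, 12), (12, 6, -15), (-15, 24, 3), (3, 24, -15)
river cycle of g (length 6): (12, 18, -9), (-9, 18, 12), (12, 6, -15), (-15, 24, 3), (3, 24, -15), (-15, 6, 12)
cycles coincide ⇒ equivalent

yes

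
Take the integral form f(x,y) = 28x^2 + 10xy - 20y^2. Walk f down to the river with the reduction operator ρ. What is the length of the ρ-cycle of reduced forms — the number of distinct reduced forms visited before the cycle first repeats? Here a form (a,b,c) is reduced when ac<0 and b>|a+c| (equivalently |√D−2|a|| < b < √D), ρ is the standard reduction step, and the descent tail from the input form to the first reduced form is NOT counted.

D = 2340, ⌊√D⌋ = 48
river: ρ → (-20,30,18)
river: ρ → (18,42,-8)
river: ρ → (-8,38,28)
river: ρ → (28,18,-18)
river: ρ → (-18,18,28)
river: ρ → (28,38,-8)
river: ρ → (-8,42,18)
river: ρ → (18,30,-20)
river: ρ → (-20,10,28)
river: ρ → (28,46,-2)
river: ρ → (-2,46,28)
river: ρ → (28,10,-20)
ρ-cycle length = 12 (tail of 0 descent steps not counted)

12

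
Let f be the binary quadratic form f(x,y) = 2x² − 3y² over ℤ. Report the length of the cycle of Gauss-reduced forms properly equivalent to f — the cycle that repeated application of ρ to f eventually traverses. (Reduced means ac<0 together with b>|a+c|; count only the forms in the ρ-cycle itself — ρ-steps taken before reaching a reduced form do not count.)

D = 24, ⌊√D⌋ = 4
descent: ρ → (-3,0,2)
descent: ρ → (2,4,-1)  [lands on river]
river: ρ → (-1,4,2)
ρ-cycle length = 2 (tail of 2 descent steps not counted)

2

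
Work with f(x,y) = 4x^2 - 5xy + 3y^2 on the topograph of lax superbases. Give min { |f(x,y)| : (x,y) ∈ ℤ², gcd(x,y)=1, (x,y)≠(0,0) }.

translate: b→3 (≡-5 mod 8), so (4,-5,3)→(4,3,2)
flip: (4,3,2)→(2,-3,4)
translate: b→1 (≡-3 mod 4), so (2,-3,4)→(2,1,3)
reduced (well bottom): (2,1,3) with a≤c, −a<b≤a
well minimum = a = 2

2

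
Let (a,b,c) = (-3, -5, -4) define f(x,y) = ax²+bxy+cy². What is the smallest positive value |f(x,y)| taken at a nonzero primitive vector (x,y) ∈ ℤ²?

translate: b→-1 (≡5 mod 6), so (3,5,4)→(3,-1,2)
flip: (3,-1,2)→(2,1,3)
reduced (well bottom): (2,1,3) with a≤c, −a<b≤a
well minimum |f| = |-2| = 2 (negative-definite)

2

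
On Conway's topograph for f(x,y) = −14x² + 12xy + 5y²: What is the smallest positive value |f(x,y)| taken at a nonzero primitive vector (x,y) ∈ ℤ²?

river: ρ → (5,18,-5)
river: ρ → (-5,12,14)
river: ρ → (14,16,-3)
river: ρ → (-3,20,2)
river: ρ → (2,20,-3)
river: ρ → (-3,16,14)
river: ρ → (14,12,-5)
river: ρ → (-5,18,5)
river: ρ → (5,12,-14)
river: ρ → (-14,16,3)
river: ρ → (3,20,-2)
river: ρ → (-2,20,3)
river: ρ → (3,16,-14)
river: ρ → (-14,12,5)
closes: descent 0, river 14
min |a| on river = 2

2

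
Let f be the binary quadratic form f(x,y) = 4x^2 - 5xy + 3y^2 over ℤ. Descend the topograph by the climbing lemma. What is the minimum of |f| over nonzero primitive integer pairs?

translate: b→3 (≡-5 mod 8), so (4,-5,3)→(4,3,2)
flip: (4,3,2)→(2,-3,4)
translate: b→1 (≡-3 mod 4), so (2,-3,4)→(2,1,3)
reduced (well bottom): (2,1,3) with a≤c, −a<b≤a
well minimum = a = 2

2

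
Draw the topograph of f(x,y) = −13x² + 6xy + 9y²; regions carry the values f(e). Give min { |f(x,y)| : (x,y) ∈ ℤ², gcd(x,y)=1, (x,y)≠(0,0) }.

river: ρ → (9,12,-10)
river: ρ → (-10,8,11)
river: ρ → (11,14,-7)
river: ρ → (-7,14,11)
river: ρ → (11,8,-10)
river: ρ → (-10,12,9)
river: ρ → (9,6,-13)
river: ρ → (-13,20,2)
river: ρ → (2,20,-13)
river: ρ → (-13,6,9)
closes: descent 0, river 10
min |a| on river = 2

2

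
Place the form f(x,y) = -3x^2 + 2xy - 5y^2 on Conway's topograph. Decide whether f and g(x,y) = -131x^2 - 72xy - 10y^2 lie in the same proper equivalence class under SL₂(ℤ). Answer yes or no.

D₁ = -56, D₂ = -56
f is negative-definite; reduce −f:
−f: reduced (well bottom): (3,-2,5) with a≤c, −a<b≤a
flip sign back: reduced form of f is (-3,2,-5)
g is negative-definite; reduce −g:
−g: flip: (131,72,10)→(10,-72,131)
−g: translate: b→8 (≡-72 mod 20), so (10,-72,131)→(10,8,3)
−g: flip: (10,8,3)→(3,-8,10)
−g: translate: b→-2 (≡-8 mod 6), so (3,-8,10)→(3,-2,5)
−g: reduced (well bottom): (3,-2,5) with a≤c, −a<b≤a
flip sign back: reduced form of g is (-3,2,-5)
reduced forms (-3, 2, -5) vs (-3, 2, -5) ⇒ equivalent

yes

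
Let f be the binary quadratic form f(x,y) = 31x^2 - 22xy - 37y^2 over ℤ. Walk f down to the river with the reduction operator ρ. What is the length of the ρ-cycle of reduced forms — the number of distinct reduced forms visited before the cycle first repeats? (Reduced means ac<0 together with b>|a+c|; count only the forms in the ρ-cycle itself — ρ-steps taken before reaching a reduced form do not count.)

D = 5072, ⌊√D⌋ = 71
descent: ρ → (-37,22,31)  [lands on river]
river: ρ → (31,40,-28)
river: ρ → (-28,16,43)
river: ρ → (43,70,-1)
river: ρ → (-1,70,43)
river: ρ → (43,16,-28)
river: ρ → (-28,40,31)
river: ρ → (31,22,-37)
river: ρ → (-37,52,16)
river: ρ → (16,44,-49)
river: ρ → (-49,54,11)
river: ρ → (11,56,-44)
river: ρ → (-44,32,23)
river: ρ → (23,60,-16)
river: ρ → (-16,68,7)
river: ρ → (7,58,-61)
river: ρ → (-61,64,4)
river: ρ → (4,64,-61)
river: ρ → (-61,58,7)
river: ρ → (7,68,-16)
river: ρ → (-16,60,23)
river: ρ → (23,32,-44)
river: ρ → (-44,56,11)
river: ρ → (11,54,-49)
river: ρ → (-49,44,16)
river: ρ → (16,52,-37)
ρ-cycle length = 26 (tail of 1 descent step not counted)

26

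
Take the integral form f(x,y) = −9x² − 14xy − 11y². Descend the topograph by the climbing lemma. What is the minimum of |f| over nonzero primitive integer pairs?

translate: b→-4 (≡14 mod 18), so (9,14,11)→(9,-4,6)
flip: (9,-4,6)→(6,4,9)
reduced (well bottom): (6,4,9) with a≤c, −a<b≤a
well minimum |f| = |-6| = 6 (negative-definite)

6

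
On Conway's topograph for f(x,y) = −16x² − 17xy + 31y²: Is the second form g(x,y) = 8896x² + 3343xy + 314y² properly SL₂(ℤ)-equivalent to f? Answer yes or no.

D₁ = 2273, D₂ = 2273
river cycle of f (length 26): (31, 17, -16), (-16, 47, 1), (1, 47, -16), (-16, 17, 31), (31, 45, -2), (-2, 47, 8), (8, 33, -37), (-37, 41, 4), (4, 47, -4), (-4, 41, 37), … (16 more)
river cycle of g (length 26): (31, 17, -16), (-16, 47, 1), (1, 47, -16), (-16, 17, 31), (31, 45, -2), (-2, 47, 8), (8, 33, -37), (-37, 41, 4), (4, 47, -4), (-4, 41, 37), … (16 more)
cycles coincide ⇒ equivalent

yes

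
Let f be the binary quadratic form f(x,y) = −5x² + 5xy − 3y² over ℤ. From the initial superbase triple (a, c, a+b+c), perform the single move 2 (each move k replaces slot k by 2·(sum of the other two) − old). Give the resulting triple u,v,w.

start (-5,-3,-3) = (f(1,0),f(0,1),f(1,1))
replace slot 2: 2·((-5)+(-3)) − (-3) = -13 → (-5,-13,-3)

-5,-13,-3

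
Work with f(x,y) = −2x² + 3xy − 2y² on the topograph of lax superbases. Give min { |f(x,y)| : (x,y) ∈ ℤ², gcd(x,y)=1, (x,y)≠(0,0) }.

translate: b→1 (≡-3 mod 4), so (2,-3,2)→(2,1,1)
flip: (2,1,1)→(1,-1,2)
translate: b→1 (≡-1 mod 2), so (1,-1,2)→(1,1,2)
reduced (well bottom): (1,1,2) with a≤c, −a<b≤a
well minimum |f| = |-1| = 1 (negative-definite)

1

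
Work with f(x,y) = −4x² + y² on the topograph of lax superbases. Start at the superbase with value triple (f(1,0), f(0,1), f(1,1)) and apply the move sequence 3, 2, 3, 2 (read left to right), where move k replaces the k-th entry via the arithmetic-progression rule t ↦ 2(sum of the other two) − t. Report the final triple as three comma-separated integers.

start (-4,1,-3) = (f(1,0),f(0,1),f(1,1))
replace slot 3: 2·((-4)+1) − (-3) = -3 → (-4,1,-3)
replace slot 2: 2·((-4)+(-3)) − 1 = -15 → (-4,-15,-3)
replace slot 3: 2·((-4)+(-15)) − (-3) = -35 → (-4,-15,-35)
replace slot 2: 2·((-4)+(-35)) − (-15) = -63 → (-4,-63,-35)

-4,-63,-35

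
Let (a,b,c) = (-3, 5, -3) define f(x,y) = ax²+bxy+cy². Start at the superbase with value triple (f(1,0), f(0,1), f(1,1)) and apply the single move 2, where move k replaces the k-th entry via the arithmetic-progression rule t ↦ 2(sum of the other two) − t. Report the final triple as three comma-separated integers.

start (-3,-3,-1) = (f(1,0),f(0,1),f(1,1))
replace slot 2: 2·((-3)+(-1)) − (-3) = -5 → (-3,-5,-1)

-3,-5,-1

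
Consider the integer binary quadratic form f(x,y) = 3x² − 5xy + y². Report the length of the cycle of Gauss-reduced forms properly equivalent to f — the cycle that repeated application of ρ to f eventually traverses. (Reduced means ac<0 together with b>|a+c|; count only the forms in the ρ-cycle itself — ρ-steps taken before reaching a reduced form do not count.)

D = 13, ⌊√D⌋ = 3
descent: ρ → (1,3,-1)  [lands on river]
river: ρ → (-1,3,1)
ρ-cycle length = 2 (tail of 1 descent step not counted)

2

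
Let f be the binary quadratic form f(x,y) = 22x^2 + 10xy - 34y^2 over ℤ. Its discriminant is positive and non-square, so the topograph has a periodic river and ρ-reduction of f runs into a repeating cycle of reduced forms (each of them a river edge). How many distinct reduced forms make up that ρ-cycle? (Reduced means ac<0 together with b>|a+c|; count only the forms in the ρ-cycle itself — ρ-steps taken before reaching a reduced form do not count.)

D = 3092, ⌊√D⌋ = 55
descent: ρ → (-34,-10,22)
descent: ρ → (22,54,-2)  [lands on river]
river: ρ → (-2,54,22)
river: ρ → (22,34,-22)
river: ρ → (-22,54,2)
river: ρ → (2,54,-22)
river: ρ → (-22,34,22)
ρ-cycle length = 6 (tail of 2 descent steps not counted)

6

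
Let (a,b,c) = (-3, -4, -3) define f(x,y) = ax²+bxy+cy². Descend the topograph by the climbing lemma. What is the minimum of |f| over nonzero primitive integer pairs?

translate: b→-2 (≡4 mod 6), so (3,4,3)→(3,-2,2)
flip: (3,-2,2)→(2,2,3)
reduced (well bottom): (2,2,3) with a≤c, −a<b≤a
well minimum |f| = |-2| = 2 (negative-definite)

2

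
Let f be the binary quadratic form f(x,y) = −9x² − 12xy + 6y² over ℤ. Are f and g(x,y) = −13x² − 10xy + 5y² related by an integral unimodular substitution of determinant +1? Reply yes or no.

D₁ = 360, D₂ = 360
river cycle of f (length 6): (6, 12, -9), (-9, 6, 9), (9, 12, -6), (-6, 12, 9), (9, 6, -9), (-9, 12, 6)
river cycle of g (length 4): (5, 10, -13), (-13, 16, 2), (2, 16, -13), (-13, 10, 5)
cycles differ ⇒ inequivalent

no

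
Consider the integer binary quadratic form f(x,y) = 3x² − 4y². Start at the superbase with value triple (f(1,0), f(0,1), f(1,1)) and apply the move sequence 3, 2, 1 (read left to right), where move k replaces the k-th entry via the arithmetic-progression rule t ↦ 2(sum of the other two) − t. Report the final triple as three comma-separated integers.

start (3,-4,-1) = (f(1,0),f(0,1),f(1,1))
replace slot 3: 2·(3+(-4)) − (-1) = -1 → (3,-4,-1)
replace slot 2: 2·(3+(-1)) − (-4) = 8 → (3,8,-1)
replace slot 1: 2·(8+(-1)) − 3 = 11 → (11,8,-1)

11,8,-1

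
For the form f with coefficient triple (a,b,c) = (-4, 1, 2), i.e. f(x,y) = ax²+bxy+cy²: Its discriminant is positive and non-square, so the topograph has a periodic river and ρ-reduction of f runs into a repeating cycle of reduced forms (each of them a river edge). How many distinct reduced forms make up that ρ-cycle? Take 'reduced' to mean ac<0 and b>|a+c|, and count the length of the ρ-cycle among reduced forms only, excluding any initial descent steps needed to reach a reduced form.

D = 33, ⌊√D⌋ = 5
descent: ρ → (2,3,-3)  [lands on river]
river: ρ → (-3,3,2)
river: ρ → (2,5,-1)
river: ρ → (-1,5,2)
ρ-cycle length = 4 (tail of 1 descent step not counted)

4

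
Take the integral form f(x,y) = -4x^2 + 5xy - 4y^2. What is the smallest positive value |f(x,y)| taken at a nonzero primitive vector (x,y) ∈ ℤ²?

translate: b→3 (≡-5 mod 8), so (4,-5,4)→(4,3,3)
flip: (4,3,3)→(3,-3,4)
translate: b→3 (≡-3 mod 6), so (3,-3,4)→(3,3,4)
reduced (well bottom): (3,3,4) with a≤c, −a<b≤a
well minimum |f| = |-3| = 3 (negative-definite)

3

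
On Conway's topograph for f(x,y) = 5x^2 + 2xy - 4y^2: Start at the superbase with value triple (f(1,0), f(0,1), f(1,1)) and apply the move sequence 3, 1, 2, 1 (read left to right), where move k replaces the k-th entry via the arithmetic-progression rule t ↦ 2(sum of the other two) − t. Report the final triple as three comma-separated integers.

start (5,-4,3) = (f(1,0),f(0,1),f(1,1))
replace slot 3: 2·(5+(-4)) − 3 = -1 → (5,-4,-1)
replace slot 1: 2·((-4)+(-1)) − 5 = -15 → (-15,-4,-1)
replace slot 2: 2·((-15)+(-1)) − (-4) = -28 → (-15,-28,-1)
replace slot 1: 2·((-28)+(-1)) − (-15) = -43 → (-43,-28,-1)

-43,-28,-1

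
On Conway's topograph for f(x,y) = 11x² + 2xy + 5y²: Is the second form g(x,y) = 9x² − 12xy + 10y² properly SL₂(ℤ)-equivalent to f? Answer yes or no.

D₁ = -216, D₂ = -216
f: flip: (11,2,5)→(5,-2,11)
f: reduced (well bottom): (5,-2,11) with a≤c, −a<b≤a
g: translate: b→6 (≡-12 mod 18), so (9,-12,10)→(9,6,7)
g: flip: (9,6,7)→(7,-6,9)
g: reduced (well bottom): (7,-6,9) with a≤c, −a<b≤a
reduced forms (5, -2, 11) vs (7, -6, 9) ⇒ inequivalent

no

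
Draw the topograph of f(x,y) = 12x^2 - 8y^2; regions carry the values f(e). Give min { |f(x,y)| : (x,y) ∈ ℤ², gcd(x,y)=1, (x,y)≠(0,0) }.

descent: ρ → (-8,16,4)  [lands on river]
river: ρ → (4,16,-8)
closes: descent 1, river 2
min |a| on river = 4

4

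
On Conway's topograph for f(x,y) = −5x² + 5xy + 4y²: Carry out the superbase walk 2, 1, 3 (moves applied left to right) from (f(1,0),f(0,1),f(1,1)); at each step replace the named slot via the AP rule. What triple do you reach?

start (-5,4,4) = (f(1,0),f(0,1),f(1,1))
replace slot 2: 2·((-5)+4) − 4 = -6 → (-5,-6,4)
replace slot 1: 2·((-6)+4) − (-5) = 1 → (1,-6,4)
replace slot 3: 2·(1+(-6)) − 4 = -14 → (1,-6,-14)

1,-6,-14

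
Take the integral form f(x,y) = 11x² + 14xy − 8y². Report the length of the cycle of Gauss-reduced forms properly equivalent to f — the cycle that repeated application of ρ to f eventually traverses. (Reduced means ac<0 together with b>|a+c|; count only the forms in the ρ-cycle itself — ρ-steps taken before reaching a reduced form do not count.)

D = 548, ⌊√D⌋ = 23
river: ρ → (-8,18,7)
river: ρ → (7,10,-16)
river: ρ → (-16,22,1)
river: ρ → (1,22,-16)
river: ρ → (-16,10,7)
river: ρ → (7,18,-8)
river: ρ → (-8,14,11)
river: ρ → (11,8,-11)
river: ρ → (-11,14,8)
river: ρ → (8,18,-7)
river: ρ → (-7,10,16)
river: ρ → (16,22,-1)
river: ρ → (-1,22,16)
river: ρ → (16,10,-7)
river: ρ → (-7,18,8)
river: ρ → (8,14,-11)
river: ρ → (-11,8,11)
river: ρ → (11,14,-8)
ρ-cycle length = 18 (tail of 0 descent steps not counted)

18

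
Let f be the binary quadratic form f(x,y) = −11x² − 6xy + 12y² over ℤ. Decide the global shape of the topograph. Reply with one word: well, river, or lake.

D = b²−4ac = (-6)² − 4·(-11)·12 = 564
D > 0 non-square ⇒ indefinite ⇒ periodic river

river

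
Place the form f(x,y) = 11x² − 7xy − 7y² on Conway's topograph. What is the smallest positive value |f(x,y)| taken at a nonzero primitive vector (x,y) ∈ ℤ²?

descent: ρ → (-7,7,11)  [lands on river]
river: ρ → (11,15,-3)
river: ρ → (-3,15,11)
river: ρ → (11,7,-7)
closes: descent 1, river 4
min |a| on river = 3

3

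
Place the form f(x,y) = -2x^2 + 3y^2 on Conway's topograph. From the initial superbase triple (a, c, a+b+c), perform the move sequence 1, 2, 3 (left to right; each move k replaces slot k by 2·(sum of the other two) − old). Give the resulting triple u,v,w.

start (-2,3,1) = (f(1,0),f(0,1),f(1,1))
replace slot 1: 2·(3+1) − (-2) = 10 → (10,3,1)
replace slot 2: 2·(10+1) − 3 = 19 → (10,19,1)
replace slot 3: 2·(10+19) − 1 = 57 → (10,19,57)

10,19,57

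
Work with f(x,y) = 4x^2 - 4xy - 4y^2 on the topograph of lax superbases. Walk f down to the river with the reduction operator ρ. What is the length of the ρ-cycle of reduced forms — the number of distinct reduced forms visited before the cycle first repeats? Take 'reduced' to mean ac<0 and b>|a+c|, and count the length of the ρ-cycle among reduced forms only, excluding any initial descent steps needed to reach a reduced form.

D = 80, ⌊√D⌋ = 8
descent: ρ → (-4,4,4)  [lands on river]
river: ρ → (4,4,-4)
ρ-cycle length = 2 (tail of 1 descent step not counted)

2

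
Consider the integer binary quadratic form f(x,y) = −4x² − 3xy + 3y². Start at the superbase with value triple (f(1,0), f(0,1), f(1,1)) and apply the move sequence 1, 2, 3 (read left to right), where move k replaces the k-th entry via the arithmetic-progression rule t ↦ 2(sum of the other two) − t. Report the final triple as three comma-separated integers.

start (-4,3,-4) = (f(1,0),f(0,1),f(1,1))
replace slot 1: 2·(3+(-4)) − (-4) = 2 → (2,3,-4)
replace slot 2: 2·(2+(-4)) − 3 = -7 → (2,-7,-4)
replace slot 3: 2·(2+(-7)) − (-4) = -6 → (2,-7,-6)

2,-7,-6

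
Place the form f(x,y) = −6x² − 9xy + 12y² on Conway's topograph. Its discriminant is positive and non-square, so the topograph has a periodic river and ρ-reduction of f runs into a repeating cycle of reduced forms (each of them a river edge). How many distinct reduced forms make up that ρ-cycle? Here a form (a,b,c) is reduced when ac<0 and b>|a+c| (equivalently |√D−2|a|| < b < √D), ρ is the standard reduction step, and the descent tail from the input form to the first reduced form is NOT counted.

D = 369, ⌊√D⌋ = 19
descent: ρ → (12,9,-6)  [lands on river]
river: ρ → (-6,15,6)
river: ρ → (6,9,-12)
river: ρ → (-12,15,3)
river: ρ → (3,15,-12)
river: ρ → (-12,9,6)
river: ρ → (6,15,-6)
river: ρ → (-6,9,12)
river: ρ → (12,15,-3)
river: ρ → (-3,15,12)
ρ-cycle length = 10 (tail of 1 descent step not counted)

10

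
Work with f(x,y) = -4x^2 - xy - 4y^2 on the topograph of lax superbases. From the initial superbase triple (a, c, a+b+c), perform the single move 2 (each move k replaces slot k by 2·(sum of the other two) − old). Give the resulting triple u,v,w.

start (-4,-4,-9) = (f(1,0),f(0,1),f(1,1))
replace slot 2: 2·((-4)+(-9)) − (-4) = -22 → (-4,-22,-9)

-4,-22,-9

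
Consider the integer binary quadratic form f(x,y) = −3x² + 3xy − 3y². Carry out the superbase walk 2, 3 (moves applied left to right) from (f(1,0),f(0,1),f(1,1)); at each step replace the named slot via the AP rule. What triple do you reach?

start (-3,-3,-3) = (f(1,0),f(0,1),f(1,1))
replace slot 2: 2·((-3)+(-3)) − (-3) = -9 → (-3,-9,-3)
replace slot 3: 2·((-3)+(-9)) − (-3) = -21 → (-3,-9,-21)

-3,-9,-21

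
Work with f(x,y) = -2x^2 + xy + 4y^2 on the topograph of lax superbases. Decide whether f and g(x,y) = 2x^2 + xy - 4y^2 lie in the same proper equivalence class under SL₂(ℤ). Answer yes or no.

D₁ = 33, D₂ = 33
river cycle of f (length 4): (-2, 5, 1), (1, 5, -2), (-2, 3, 3), (3, 3, -2)
river cycle of g (length 4): (2, 5, -1), (-1, 5, 2), (2, 3, -3), (-3, 3, 2)
cycles differ ⇒ inequivalent

no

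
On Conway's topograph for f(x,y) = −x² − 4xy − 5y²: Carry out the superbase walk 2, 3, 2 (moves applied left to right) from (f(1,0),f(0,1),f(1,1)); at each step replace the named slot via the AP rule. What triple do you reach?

start (-1,-5,-10) = (f(1,0),f(0,1),f(1,1))
replace slot 2: 2·((-1)+(-10)) − (-5) = -17 → (-1,-17,-10)
replace slot 3: 2·((-1)+(-17)) − (-10) = -26 → (-1,-17,-26)
replace slot 2: 2·((-1)+(-26)) − (-17) = -37 → (-1,-37,-26)

-1,-37,-26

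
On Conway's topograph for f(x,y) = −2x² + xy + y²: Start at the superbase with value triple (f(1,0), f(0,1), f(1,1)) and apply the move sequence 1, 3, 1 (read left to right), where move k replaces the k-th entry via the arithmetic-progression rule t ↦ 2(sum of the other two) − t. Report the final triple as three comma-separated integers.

start (-2,1,0) = (f(1,0),f(0,1),f(1,1))
replace slot 1: 2·(1+0) − (-2) = 4 → (4,1,0)
replace slot 3: 2·(4+1) − 0 = 10 → (4,1,10)
replace slot 1: 2·(1+10) − 4 = 18 → (18,1,10)

18,1,10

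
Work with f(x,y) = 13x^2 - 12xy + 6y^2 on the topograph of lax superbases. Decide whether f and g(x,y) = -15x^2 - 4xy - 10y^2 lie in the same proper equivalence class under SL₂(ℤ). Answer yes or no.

D₁ = -168, D₂ = -584
discriminants differ ⇒ not SL₂(ℤ)-equivalent

no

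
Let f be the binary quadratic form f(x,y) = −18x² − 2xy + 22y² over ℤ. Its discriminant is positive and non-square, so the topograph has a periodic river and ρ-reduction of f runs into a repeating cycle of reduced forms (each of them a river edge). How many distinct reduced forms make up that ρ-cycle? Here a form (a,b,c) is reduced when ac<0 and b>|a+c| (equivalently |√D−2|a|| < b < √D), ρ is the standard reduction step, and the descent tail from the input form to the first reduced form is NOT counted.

D = 1588, ⌊√D⌋ = 39
descent: ρ → (22,2,-18)
descent: ρ → (-18,34,6)  [lands on river]
river: ρ → (6,38,-6)
river: ρ → (-6,34,18)
river: ρ → (18,38,-2)
river: ρ → (-2,38,18)
river: ρ → (18,34,-6)
river: ρ → (-6,38,6)
river: ρ → (6,34,-18)
river: ρ → (-18,38,2)
river: ρ → (2,38,-18)
ρ-cycle length = 10 (tail of 2 descent steps not counted)

10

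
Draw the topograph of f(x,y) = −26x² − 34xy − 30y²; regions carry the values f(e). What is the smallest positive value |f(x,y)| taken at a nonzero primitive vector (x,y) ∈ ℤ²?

translate: b→-18 (≡34 mod 52), so (26,34,30)→(26,-18,22)
flip: (26,-18,22)→(22,18,26)
reduced (well bottom): (22,18,26) with a≤c, −a<b≤a
well minimum |f| = |-22| = 22 (negative-definite)

22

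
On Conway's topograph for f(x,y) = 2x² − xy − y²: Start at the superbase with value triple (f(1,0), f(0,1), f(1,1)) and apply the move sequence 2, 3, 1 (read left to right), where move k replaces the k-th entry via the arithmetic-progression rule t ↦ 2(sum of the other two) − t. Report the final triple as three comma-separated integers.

start (2,-1,0) = (f(1,0),f(0,1),f(1,1))
replace slot 2: 2·(2+0) − (-1) = 5 → (2,5,0)
replace slot 3: 2·(2+5) − 0 = 14 → (2,5,14)
replace slot 1: 2·(5+14) − 2 = 36 → (36,5,14)

36,5,14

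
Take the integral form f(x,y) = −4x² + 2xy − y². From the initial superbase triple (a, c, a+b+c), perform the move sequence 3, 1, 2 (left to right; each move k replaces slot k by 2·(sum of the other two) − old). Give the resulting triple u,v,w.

start (-4,-1,-3) = (f(1,0),f(0,1),f(1,1))
replace slot 3: 2·((-4)+(-1)) − (-3) = -7 → (-4,-1,-7)
replace slot 1: 2·((-1)+(-7)) − (-4) = -12 → (-12,-1,-7)
replace slot 2: 2·((-12)+(-7)) − (-1) = -37 → (-12,-37,-7)

-12,-37,-7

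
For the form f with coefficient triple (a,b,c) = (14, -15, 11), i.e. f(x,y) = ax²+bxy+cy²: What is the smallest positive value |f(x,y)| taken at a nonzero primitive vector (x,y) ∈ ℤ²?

translate: b→13 (≡-15 mod 28), so (14,-15,11)→(14,13,10)
flip: (14,13,10)→(10,-13,14)
translate: b→7 (≡-13 mod 20), so (10,-13,14)→(10,7,11)
reduced (well bottom): (10,7,11) with a≤c, −a<b≤a
well minimum = a = 10

10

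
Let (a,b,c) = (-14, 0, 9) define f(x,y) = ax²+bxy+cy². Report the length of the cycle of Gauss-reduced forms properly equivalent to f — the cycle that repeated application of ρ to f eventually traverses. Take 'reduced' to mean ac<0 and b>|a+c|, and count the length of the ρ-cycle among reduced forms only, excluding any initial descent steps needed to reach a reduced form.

D = 504, ⌊√D⌋ = 22
descent: ρ → (9,18,-5)  [lands on river]
river: ρ → (-5,22,1)
river: ρ → (1,22,-5)
river: ρ → (-5,18,9)
ρ-cycle length = 4 (tail of 1 descent step not counted)

4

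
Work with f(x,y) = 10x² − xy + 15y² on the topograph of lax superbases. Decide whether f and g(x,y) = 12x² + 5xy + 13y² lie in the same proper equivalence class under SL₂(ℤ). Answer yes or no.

D₁ = -599, D₂ = -599
f: reduced (well bottom): (10,-1,15) with a≤c, −a<b≤a
g: reduced (well bottom): (12,5,13) with a≤c, −a<b≤a
reduced forms (10, -1, 15) vs (12, 5, 13) ⇒ inequivalent

no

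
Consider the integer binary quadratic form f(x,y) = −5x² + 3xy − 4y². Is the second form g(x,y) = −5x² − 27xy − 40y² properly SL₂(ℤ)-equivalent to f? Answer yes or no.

D₁ = -71, D₂ = -71
f is negative-definite; reduce −f:
−f: flip: (5,-3,4)→(4,3,5)
−f: reduced (well bottom): (4,3,5) with a≤c, −a<b≤a
flip sign back: reduced form of f is (-4,-3,-5)
g is negative-definite; reduce −g:
−g: translate: b→-3 (≡27 mod 10), so (5,27,40)→(5,-3,4)
−g: flip: (5,-3,4)→(4,3,5)
−g: reduced (well bottom): (4,3,5) with a≤c, −a<b≤a
flip sign back: reduced form of g is (-4,-3,-5)
reduced forms (-4, -3, -5) vs (-4, -3, -5) ⇒ equivalent

yes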